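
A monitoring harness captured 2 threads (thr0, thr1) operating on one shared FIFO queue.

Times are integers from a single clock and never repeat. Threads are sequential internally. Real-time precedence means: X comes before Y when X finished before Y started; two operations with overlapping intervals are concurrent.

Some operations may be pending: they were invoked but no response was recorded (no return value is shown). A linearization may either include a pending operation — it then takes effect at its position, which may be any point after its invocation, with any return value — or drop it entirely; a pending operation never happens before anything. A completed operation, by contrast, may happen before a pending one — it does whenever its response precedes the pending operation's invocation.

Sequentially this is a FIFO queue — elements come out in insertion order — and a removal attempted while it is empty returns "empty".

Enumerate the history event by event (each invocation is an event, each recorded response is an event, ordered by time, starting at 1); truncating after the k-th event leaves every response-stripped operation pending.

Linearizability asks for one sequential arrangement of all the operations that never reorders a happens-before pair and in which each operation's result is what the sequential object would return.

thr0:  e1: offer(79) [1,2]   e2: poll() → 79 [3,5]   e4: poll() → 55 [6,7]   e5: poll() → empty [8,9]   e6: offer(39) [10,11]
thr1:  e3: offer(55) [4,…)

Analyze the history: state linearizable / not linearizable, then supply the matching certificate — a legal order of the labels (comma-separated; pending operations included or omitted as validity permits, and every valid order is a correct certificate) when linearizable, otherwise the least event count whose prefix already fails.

1. e1 offer(79), leaving queue <79>
2. e2 poll() → 79, leaving queue <>
3. e3 offer(55) (pending, included), leaving queue <55>
4. e4 poll() → 55, leaving queue <>
5. e5 poll() → empty, leaving queue <>
6. e6 offer(39), leaving queue <39>

linearizable — witness: e1, e2, e3, e4, e5, e6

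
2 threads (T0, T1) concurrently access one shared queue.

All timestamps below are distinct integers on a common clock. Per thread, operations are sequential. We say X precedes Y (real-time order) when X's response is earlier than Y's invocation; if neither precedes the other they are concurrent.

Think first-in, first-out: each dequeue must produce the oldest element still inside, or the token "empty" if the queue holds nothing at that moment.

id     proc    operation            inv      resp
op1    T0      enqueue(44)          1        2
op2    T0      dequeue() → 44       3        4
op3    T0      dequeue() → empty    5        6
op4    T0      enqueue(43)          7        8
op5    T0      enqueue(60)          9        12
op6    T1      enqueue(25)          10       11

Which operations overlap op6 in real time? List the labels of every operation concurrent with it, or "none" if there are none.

op6 spans [10,11]; an op avoiding the whole window 10..11 is ordered, any other is concurrent
op1 [1,2]: before
op2 [3,4]: before
op3 [5,6]: before
op4 [7,8]: before
op5 [9,12]: concurrent

op5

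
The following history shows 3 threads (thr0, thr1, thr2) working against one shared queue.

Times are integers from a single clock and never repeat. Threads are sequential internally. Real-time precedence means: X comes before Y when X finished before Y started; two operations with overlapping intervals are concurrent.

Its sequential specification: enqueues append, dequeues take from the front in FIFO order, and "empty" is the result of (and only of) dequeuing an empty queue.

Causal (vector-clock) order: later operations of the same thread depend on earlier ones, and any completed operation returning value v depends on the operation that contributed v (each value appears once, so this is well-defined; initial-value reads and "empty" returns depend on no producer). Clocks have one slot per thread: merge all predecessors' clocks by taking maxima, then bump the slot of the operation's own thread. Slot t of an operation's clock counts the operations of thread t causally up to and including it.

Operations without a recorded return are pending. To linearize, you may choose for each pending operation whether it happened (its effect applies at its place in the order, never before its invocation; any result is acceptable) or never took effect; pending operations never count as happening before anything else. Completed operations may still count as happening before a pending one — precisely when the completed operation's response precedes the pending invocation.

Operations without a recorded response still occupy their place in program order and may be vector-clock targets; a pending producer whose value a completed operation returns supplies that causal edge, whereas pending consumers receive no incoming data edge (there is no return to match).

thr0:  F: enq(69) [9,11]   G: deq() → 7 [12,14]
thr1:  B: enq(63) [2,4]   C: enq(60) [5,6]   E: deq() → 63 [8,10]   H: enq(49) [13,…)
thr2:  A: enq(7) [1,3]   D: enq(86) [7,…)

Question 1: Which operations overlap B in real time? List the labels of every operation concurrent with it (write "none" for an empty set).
A

overlap test against B [2,4]: concurrent iff the interval meets 2..4
A [1,3]: concurrent
C [5,6]: after
D [7,…): after
E [8,10]: after
F [9,11]: after
G [12,14]: after
H [13,…): after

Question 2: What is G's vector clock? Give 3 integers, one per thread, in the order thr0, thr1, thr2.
(2, 0, 1)

invoked at 1, A has no predecessors; its own thr2 bump gives (0, 0, 1)
invoked at 2, B has no predecessors; its own thr1 bump gives (0, 1, 0)
invoked at 9, F has no predecessors; its own thr0 bump gives (1, 0, 0)
from VC(A)=(0, 0, 1), D (invoked 7) maxes components and bumps thr2 → (0, 0, 2)
from VC(B)=(0, 1, 0), C (invoked 5) maxes components and bumps thr1 → (0, 2, 0)
from VC(B)=(0, 1, 0), VC(C)=(0, 2, 0), E (invoked 8) maxes components and bumps thr1 → (0, 3, 0)
from VC(A)=(0, 0, 1), VC(F)=(1, 0, 0), G (invoked 12) maxes components and bumps thr0 → (2, 0, 1)
from VC(E)=(0, 3, 0), H (invoked 13) maxes components and bumps thr1 → (0, 4, 0)
target: VC(G) = (2, 0, 1)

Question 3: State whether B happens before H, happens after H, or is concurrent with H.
before

B spans [2,4], H spans [13,…)
resp(B)=4 < inv(H)=13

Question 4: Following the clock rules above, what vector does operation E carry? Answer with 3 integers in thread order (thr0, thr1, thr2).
(0, 3, 0)

VC(A, invoked at 1): no causal predecessors; +1 on thr2 → (0, 0, 1)
VC(B, invoked at 2): no causal predecessors; +1 on thr1 → (0, 1, 0)
VC(F, invoked at 9): no causal predecessors; +1 on thr0 → (1, 0, 0)
D (invocation 7): componentwise max over VC(A)=(0, 0, 1), +1 at thr2, giving (0, 0, 2)
C (invocation 5): componentwise max over VC(B)=(0, 1, 0), +1 at thr1, giving (0, 2, 0)
E (invocation 8): componentwise max over VC(B)=(0, 1, 0), VC(C)=(0, 2, 0), +1 at thr1, giving (0, 3, 0)
G (invocation 12): componentwise max over VC(A)=(0, 0, 1), VC(F)=(1, 0, 0), +1 at thr0, giving (2, 0, 1)
H (invocation 13): componentwise max over VC(E)=(0, 3, 0), +1 at thr1, giving (0, 4, 0)
target: VC(E) = (0, 3, 0)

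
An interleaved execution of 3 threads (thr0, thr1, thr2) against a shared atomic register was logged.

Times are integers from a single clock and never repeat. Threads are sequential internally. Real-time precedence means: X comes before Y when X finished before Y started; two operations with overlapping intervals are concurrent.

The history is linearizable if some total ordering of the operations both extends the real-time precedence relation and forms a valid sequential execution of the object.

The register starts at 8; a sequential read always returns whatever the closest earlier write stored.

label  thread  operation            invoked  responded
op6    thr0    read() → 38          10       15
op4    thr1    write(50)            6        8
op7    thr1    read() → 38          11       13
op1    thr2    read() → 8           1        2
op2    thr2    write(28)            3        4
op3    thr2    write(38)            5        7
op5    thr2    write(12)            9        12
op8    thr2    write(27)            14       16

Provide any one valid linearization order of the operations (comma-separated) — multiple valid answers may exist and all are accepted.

after step 1 (op1 read() → 8): value 8
after step 2 (op2 write(28)): value 28
after step 3 (op4 write(50)): value 50
after step 4 (op3 write(38)): value 38
after step 5 (op6 read() → 38): value 38
after step 6 (op7 read() → 38): value 38
after step 7 (op5 write(12)): value 12
after step 8 (op8 write(27)): value 27

op1, op2, op4, op3, op6, op7, op5, op8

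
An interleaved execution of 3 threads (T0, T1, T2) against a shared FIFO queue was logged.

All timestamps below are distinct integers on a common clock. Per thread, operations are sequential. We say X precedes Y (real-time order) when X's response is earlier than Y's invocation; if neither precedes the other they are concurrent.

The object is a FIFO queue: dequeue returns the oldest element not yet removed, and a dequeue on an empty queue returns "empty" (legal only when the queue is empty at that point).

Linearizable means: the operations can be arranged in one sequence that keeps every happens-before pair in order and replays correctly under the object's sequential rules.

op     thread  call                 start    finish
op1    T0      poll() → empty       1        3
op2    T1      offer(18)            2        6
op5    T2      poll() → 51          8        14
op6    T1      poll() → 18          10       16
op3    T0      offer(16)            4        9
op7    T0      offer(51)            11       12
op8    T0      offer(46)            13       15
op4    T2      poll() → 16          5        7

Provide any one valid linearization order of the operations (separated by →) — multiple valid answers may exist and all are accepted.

op1 → op3 → op2 → op4 → op6 → op7 → op5 → op8

1. op1 poll() → empty, leaving queue <>
2. op3 offer(16), leaving queue <16>
3. op2 offer(18), leaving queue <16,18>
4. op4 poll() → 16, leaving queue <18>
5. op6 poll() → 18, leaving queue <>
6. op7 offer(51), leaving queue <51>
7. op5 poll() → 51, leaving queue <>
8. op8 offer(46), leaving queue <46>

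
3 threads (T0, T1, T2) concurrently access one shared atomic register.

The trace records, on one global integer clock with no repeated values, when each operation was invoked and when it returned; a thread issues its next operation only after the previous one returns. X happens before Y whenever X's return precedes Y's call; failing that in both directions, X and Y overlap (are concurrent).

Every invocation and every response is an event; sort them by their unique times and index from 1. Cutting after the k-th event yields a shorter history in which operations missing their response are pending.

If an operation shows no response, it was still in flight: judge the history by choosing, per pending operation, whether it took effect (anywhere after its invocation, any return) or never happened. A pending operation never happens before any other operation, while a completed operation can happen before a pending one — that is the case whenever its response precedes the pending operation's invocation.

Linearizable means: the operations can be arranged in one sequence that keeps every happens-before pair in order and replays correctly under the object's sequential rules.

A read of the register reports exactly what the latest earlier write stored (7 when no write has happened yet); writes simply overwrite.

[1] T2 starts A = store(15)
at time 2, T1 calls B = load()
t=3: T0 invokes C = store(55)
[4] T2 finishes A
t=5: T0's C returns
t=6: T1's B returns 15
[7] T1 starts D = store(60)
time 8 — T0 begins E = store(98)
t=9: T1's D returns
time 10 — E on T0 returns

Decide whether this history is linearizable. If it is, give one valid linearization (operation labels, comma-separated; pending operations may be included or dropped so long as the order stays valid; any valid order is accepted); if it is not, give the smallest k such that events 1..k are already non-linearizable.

step 1: A store(15) — value 15
step 2: B load() → 15 — value 15
step 3: C store(55) — value 55
step 4: D store(60) — value 60
step 5: E store(98) — value 98

linearizable — witness: A, B, C, D, E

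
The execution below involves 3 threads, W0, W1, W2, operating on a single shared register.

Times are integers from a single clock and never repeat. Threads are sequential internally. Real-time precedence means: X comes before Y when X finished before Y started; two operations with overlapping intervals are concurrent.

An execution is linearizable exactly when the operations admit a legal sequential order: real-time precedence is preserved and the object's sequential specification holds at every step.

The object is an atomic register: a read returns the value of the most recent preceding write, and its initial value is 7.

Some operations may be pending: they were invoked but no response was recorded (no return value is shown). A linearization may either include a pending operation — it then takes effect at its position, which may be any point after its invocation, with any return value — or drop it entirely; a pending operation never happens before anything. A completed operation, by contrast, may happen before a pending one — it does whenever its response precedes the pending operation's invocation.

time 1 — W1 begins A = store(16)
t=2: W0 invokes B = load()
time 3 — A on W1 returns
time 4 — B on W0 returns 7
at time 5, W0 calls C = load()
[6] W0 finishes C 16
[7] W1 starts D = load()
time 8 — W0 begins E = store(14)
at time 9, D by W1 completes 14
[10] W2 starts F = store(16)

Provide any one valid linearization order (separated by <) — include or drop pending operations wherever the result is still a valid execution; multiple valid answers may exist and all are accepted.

step 1: B load() → 7 — value 7
step 2: A store(16) — value 16
step 3: C load() → 16 — value 16
step 4: E store(14) (pending, included) — value 14
step 5: D load() → 14 — value 14

B < A < C < E < D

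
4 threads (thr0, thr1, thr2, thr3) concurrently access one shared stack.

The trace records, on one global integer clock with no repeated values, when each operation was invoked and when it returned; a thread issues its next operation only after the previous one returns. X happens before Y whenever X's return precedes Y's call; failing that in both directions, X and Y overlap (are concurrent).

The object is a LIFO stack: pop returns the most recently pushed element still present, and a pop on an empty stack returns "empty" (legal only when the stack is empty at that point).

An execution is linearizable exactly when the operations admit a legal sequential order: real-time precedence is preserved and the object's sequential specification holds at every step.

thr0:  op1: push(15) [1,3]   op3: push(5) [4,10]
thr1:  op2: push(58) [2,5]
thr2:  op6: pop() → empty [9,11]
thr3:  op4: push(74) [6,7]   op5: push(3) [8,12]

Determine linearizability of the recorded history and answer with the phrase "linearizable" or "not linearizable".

not linearizable

the violation lands at event 11, op6's response at time 11: events 1..10 linearize, events 1..11 do not
5 completed operations, 7 real-time-consistent orders — every stack replay fails
completion choices over the 1 pending operation (op5) were checked; none helps
for example op1, op2, op3, op4, op6 (pending dropped) fails at step 5: op6 pop() → empty is not legal there
for example op1, op2, op4, op3, op6 (pending dropped) fails at step 5: op6 pop() → empty is not legal there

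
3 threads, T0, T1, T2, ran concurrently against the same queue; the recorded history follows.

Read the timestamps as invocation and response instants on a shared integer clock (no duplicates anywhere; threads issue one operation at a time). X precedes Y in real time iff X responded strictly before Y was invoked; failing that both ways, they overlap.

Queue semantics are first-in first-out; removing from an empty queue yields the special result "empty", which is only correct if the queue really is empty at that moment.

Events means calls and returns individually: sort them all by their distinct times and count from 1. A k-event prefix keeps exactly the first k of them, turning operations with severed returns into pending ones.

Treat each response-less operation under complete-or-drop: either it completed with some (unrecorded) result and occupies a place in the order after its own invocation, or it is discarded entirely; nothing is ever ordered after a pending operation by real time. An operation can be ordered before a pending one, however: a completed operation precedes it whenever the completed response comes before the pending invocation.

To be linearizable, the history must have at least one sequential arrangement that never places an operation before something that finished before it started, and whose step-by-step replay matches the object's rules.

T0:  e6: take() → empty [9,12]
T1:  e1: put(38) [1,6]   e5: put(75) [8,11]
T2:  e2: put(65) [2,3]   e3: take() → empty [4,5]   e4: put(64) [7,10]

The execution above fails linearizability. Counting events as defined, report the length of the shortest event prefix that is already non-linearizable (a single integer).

events 1..4 are linearizable; a witness order is e1, e2:
1. e1 put(38) (pending, included), leaving queue <38>
2. e2 put(65), leaving queue <38,65>
once event 5 joins (e3's response, time 5), exhaustive search finds no witness
no completion choice of the 1 pending operation (e1) rescues it — every subset was tried
take e2, e3 (pending dropped): step 2 already fails, because e3 take() → empty cannot occur there

5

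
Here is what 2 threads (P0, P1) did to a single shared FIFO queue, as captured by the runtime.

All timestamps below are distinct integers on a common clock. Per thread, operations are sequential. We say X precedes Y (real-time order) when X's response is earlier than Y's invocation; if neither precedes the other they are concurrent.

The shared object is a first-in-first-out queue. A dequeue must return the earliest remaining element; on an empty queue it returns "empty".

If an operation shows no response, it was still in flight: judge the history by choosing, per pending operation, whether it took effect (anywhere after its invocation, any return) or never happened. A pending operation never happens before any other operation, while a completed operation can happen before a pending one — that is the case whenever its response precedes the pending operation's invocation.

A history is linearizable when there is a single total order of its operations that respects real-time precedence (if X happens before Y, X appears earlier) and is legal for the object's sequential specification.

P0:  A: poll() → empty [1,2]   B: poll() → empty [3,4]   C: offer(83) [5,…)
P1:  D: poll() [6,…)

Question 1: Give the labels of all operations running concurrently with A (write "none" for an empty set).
Answer: none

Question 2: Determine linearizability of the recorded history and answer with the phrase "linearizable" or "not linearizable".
a witness: A, B
after step 1 (A poll() → empty): queue <>
after step 2 (B poll() → empty): queue <>

linearizable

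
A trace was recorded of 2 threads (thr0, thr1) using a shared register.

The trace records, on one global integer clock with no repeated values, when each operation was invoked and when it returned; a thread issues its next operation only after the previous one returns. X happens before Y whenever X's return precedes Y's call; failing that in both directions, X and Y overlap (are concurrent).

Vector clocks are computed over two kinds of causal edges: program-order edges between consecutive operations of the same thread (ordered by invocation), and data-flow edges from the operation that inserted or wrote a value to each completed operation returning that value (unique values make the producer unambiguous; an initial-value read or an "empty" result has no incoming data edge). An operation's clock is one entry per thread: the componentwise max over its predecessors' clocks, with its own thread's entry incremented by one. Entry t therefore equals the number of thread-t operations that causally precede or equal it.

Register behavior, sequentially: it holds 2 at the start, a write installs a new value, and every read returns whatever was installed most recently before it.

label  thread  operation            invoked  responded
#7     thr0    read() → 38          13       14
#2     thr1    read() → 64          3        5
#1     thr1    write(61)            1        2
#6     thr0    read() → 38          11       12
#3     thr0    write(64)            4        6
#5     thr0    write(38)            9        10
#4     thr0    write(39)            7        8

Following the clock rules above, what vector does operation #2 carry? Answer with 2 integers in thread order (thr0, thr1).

no predecessors for #1 (invoked 1): thr1 increments from zero → (0, 1)
no predecessors for #3 (invoked 4): thr0 increments from zero → (1, 0)
invoked at 7, #4 merges VC(#3)=(1, 0) and bumps thr0's slot → (2, 0)
invoked at 3, #2 merges VC(#1)=(0, 1), VC(#3)=(1, 0) and bumps thr1's slot → (1, 2)
invoked at 9, #5 merges VC(#4)=(2, 0) and bumps thr0's slot → (3, 0)
invoked at 11, #6 merges VC(#5)=(3, 0) and bumps thr0's slot → (4, 0)
invoked at 13, #7 merges VC(#5)=(3, 0), VC(#6)=(4, 0) and bumps thr0's slot → (5, 0)
target: VC(#2) = (1, 2)

(1, 2)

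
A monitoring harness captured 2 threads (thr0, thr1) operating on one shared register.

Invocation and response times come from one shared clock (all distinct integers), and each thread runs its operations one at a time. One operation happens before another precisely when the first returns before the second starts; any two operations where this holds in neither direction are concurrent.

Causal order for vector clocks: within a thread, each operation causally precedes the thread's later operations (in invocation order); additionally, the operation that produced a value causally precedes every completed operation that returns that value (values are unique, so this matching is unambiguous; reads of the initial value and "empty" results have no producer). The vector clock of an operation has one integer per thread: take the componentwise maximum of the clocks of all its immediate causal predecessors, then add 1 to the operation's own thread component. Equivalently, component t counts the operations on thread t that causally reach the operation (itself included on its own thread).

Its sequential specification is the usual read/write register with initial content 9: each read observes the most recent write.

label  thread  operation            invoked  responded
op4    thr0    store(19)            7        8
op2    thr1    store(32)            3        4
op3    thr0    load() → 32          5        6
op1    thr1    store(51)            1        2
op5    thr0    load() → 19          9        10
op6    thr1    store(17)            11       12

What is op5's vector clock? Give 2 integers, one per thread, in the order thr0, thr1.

no predecessors for op1 (invoked 1): thr1 increments from zero → (0, 1)
merge at op2 (invoked 3): VC(op1)=(0, 1), own-thread bump on thr1 → (0, 2)
merge at op6 (invoked 11): VC(op2)=(0, 2), own-thread bump on thr1 → (0, 3)
merge at op3 (invoked 5): VC(op2)=(0, 2), own-thread bump on thr0 → (1, 2)
merge at op4 (invoked 7): VC(op3)=(1, 2), own-thread bump on thr0 → (2, 2)
merge at op5 (invoked 9): VC(op4)=(2, 2), own-thread bump on thr0 → (3, 2)
target: VC(op5) = (3, 2)

(3, 2)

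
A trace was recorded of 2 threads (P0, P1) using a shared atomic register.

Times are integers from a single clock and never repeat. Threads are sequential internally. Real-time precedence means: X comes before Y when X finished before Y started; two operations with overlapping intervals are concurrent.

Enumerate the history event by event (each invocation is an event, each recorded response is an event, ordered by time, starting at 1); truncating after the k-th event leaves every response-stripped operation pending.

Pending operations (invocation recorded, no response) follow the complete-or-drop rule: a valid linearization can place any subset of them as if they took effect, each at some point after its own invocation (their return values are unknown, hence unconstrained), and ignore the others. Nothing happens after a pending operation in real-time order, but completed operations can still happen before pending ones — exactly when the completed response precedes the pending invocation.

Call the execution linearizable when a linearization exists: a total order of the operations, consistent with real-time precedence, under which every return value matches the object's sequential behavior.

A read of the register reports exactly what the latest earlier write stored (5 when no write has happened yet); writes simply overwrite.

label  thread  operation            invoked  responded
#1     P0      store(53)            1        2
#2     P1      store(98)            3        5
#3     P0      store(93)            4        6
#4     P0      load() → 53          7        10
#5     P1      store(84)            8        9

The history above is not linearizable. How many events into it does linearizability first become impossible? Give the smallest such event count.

10

events 1..9 are linearizable; a witness order is #1, #2, #3, #4, #5:
after step 1 (#1 store(53)): value 53
after step 2 (#2 store(98)): value 98
after step 3 (#3 store(93)): value 93
after step 4 (#4 load() (pending, included)): value 93
after step 5 (#5 store(84)): value 84
once event 10 joins (#4's response, time 10), exhaustive search finds no witness
e.g. #1, #2, #3, #4, #5: illegal at step 4, since #4 load() → 53 cannot apply there
e.g. #1, #2, #3, #5, #4: illegal at step 5, since #4 load() → 53 cannot apply there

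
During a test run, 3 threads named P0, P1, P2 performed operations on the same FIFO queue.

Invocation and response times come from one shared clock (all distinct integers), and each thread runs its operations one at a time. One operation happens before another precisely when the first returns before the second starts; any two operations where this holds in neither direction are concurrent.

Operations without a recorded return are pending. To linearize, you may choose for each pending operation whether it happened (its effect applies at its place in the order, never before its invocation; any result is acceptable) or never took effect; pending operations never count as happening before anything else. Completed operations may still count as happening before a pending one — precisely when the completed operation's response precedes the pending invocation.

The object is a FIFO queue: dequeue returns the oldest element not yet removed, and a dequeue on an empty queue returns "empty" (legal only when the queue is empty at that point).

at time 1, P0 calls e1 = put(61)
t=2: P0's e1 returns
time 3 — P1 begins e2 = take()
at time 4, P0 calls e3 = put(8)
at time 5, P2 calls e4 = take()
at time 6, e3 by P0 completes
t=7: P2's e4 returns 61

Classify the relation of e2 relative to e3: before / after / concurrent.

concurrent

e2 spans [3,…), e3 spans [4,6]
the intervals overlap in both directions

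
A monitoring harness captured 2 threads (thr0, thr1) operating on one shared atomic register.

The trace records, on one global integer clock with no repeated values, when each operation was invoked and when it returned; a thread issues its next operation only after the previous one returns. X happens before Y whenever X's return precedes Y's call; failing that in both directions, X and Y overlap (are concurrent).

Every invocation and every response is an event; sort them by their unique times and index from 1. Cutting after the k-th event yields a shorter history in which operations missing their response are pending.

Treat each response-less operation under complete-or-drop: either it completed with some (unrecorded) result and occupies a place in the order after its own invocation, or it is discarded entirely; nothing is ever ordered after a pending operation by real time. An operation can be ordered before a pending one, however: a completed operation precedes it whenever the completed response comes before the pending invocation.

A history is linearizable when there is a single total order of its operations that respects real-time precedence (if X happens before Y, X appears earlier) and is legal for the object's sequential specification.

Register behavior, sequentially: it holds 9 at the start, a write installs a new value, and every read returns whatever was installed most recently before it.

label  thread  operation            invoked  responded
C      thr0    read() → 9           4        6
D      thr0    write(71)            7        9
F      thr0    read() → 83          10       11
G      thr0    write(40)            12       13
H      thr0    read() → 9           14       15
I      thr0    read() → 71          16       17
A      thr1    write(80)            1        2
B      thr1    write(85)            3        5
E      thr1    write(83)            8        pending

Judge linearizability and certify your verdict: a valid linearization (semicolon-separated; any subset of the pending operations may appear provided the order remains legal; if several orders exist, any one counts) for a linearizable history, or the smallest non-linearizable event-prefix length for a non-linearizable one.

the violation lands at event 6, C's response at time 6: events 1..5 linearize, events 1..6 do not
no legal order exists: 2 real-time-consistent candidates over 3 completed atomic register operations, all rejected
sample order A, B, C stalls at step 3 — C read() → 9 has no legal effect
sample order A, C, B stalls at step 2 — C read() → 9 has no legal effect

not linearizable — minimal violating prefix: 6 events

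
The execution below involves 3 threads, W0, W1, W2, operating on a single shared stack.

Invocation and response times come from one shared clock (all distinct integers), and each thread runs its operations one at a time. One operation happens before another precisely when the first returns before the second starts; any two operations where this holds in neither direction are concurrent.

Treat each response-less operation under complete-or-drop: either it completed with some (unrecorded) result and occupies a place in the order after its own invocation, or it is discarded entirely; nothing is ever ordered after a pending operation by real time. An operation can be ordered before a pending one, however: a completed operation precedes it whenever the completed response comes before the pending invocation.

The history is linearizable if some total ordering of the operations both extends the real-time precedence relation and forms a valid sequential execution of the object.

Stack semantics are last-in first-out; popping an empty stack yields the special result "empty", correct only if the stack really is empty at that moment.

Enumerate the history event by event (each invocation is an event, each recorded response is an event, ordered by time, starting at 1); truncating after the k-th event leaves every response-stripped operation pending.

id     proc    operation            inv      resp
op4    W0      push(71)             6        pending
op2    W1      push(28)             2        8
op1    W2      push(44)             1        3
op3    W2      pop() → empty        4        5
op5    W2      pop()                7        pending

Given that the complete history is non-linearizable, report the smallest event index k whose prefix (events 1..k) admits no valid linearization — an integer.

one valid order for events 1..4 is op1:
step 1: op1 push(44) — stack <44>
event 5 — op3's response, time 5 — after it, nothing linearizes
no escape via the 1 pending operation (op2): every completion choice fails
for example op1, op3 (pending dropped) fails at step 2: op3 pop() → empty is not legal there

5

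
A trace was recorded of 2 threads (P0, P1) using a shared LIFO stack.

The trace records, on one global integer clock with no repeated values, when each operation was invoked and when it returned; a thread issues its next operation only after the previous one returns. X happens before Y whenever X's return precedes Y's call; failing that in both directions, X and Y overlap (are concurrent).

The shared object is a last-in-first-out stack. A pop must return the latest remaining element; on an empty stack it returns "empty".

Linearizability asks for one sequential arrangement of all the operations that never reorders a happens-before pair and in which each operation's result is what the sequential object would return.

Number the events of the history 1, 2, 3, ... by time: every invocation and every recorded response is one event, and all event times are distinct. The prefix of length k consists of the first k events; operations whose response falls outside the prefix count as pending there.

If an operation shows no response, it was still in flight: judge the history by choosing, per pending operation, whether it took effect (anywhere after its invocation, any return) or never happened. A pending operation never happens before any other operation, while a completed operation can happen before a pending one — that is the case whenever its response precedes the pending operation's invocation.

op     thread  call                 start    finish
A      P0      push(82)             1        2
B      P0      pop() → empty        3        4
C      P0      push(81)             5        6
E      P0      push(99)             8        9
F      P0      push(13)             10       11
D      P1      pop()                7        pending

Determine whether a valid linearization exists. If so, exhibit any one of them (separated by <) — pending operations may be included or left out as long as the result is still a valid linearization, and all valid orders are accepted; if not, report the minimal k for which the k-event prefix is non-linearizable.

not linearizable — minimal violating prefix: 4 events

already the first 4 events (up to B's response at time 4) admit no linearization; the first 3 still do
a single order respects real time; the 2 completed LIFO stack operations fail replay along it
take A, B: step 2 already fails, because B pop() → empty cannot occur there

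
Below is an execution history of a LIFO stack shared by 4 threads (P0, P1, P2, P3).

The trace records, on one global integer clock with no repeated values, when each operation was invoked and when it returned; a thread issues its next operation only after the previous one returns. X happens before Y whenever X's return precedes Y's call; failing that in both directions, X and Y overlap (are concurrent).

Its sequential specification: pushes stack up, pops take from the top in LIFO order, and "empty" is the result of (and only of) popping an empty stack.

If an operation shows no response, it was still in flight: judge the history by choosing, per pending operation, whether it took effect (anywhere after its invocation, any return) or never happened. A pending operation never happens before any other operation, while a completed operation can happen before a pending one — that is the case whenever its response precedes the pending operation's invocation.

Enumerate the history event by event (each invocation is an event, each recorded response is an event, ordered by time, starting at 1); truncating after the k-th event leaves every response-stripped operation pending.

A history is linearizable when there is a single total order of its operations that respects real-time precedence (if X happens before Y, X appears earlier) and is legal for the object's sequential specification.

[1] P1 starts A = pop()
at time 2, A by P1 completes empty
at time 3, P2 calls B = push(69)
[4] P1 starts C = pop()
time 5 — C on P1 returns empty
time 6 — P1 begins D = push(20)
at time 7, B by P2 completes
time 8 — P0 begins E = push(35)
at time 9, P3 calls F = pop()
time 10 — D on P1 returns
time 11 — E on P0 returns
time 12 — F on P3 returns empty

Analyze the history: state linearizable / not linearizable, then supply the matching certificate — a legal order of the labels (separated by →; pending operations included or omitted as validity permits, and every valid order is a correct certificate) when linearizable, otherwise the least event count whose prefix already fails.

cut after 11 events: linearizable; cut after 12 events (F responds, time 12): not linearizable
6 completed operations, 14 real-time-consistent orders — every LIFO stack replay fails
one such order, A, B, C, D, E, F, breaks at step 3 where C pop() → empty is illegal
one such order, A, B, C, D, F, E, breaks at step 3 where C pop() → empty is illegal

not linearizable — minimal violating prefix: 12 events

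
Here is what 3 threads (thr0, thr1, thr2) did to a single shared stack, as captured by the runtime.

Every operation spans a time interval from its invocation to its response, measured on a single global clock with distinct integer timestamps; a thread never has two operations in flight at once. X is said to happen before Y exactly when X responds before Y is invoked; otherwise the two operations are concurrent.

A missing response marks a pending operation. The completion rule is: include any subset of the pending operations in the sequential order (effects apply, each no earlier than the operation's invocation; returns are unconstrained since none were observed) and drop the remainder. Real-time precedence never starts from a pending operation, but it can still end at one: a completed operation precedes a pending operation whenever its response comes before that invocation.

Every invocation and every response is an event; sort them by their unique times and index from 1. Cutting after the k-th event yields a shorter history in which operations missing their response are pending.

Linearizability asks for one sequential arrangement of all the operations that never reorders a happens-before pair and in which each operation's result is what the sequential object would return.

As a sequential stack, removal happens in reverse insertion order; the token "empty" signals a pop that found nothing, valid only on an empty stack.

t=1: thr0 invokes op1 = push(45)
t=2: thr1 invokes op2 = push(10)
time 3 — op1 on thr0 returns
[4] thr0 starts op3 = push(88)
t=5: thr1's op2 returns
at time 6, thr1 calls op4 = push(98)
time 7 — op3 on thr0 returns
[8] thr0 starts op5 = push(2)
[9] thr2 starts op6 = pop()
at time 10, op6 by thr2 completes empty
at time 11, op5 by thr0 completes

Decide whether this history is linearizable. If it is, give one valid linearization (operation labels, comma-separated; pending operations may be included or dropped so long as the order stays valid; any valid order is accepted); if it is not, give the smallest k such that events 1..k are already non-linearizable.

not linearizable — minimal violating prefix: 10 events

cut after 9 events: linearizable; cut after 10 events (op6 responds, time 10): not linearizable
real-time-consistent orders of the 4 completed operations: 3 — all fail the stack replay
including or dropping the 2 pending operations (op4, op5) in any combination fails
take op1, op2, op3, op6 (pending dropped): step 4 already fails, because op6 pop() → empty cannot occur there
take op1, op3, op2, op6 (pending dropped): step 4 already fails, because op6 pop() → empty cannot occur there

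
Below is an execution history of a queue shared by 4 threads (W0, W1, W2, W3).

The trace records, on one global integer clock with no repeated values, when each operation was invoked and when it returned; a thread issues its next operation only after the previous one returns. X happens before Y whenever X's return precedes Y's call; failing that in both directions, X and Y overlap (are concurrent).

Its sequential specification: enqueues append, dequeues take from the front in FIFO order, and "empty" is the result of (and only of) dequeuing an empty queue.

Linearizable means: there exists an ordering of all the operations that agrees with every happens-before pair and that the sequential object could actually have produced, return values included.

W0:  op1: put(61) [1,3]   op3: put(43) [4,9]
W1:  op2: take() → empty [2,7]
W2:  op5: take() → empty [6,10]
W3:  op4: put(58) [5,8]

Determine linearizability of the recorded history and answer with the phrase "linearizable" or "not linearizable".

not linearizable

through event 9 a valid linearization exists; event 10 (op5 responding at time 10) ends that
the 5 completed operations admit 30 real-time orders; each fails the queue replay
take op1, op2, op3, op4, op5: step 2 already fails, because op2 take() → empty cannot occur there
take op1, op2, op3, op5, op4: step 2 already fails, because op2 take() → empty cannot occur there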